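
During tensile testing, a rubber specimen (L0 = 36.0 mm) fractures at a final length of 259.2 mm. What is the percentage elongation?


Elongation = (Lf - L0) / L0 * 100
= (259.2 - 36.0) / 36.0 * 100
= 223.2 / 36.0 * 100
= 620.0%

620.0%


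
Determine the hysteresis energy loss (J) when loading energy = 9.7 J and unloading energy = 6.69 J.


Hysteresis loss = loading - unloading
= 9.7 - 6.69
= 3.01 J

3.01 J


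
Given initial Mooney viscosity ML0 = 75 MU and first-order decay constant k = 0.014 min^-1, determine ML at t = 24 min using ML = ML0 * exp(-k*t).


ML = ML0 * exp(-k * t)
ML = 75 * exp(-0.014 * 24)
ML = 75 * 0.7146
ML = 53.6 MU

53.6 MU


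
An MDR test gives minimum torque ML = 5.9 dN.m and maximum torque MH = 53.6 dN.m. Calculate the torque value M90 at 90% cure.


M90 = ML + 0.9 * (MH - ML)
M90 = 5.9 + 0.9 * (53.6 - 5.9)
M90 = 5.9 + 0.9 * 47.7
M90 = 48.83 dN.m

48.83 dN.m


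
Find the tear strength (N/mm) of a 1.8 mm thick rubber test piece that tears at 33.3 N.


Tear strength = force / thickness
= 33.3 / 1.8
= 18.5 N/mm

18.5 N/mm


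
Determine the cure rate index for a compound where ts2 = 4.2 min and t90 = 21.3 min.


CRI = 100 / (t90 - ts2)
= 100 / (21.3 - 4.2)
= 100 / 17.1
= 5.85 min^-1

5.85 min^-1


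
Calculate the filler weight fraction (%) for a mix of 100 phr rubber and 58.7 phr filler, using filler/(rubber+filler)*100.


Filler % = filler / (rubber + filler) * 100
= 58.7 / (100 + 58.7) * 100
= 58.7 / 158.7 * 100
= 36.99%

36.99%


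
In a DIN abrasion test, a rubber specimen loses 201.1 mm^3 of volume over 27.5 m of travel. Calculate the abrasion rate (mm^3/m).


Rate = volume_loss / distance
= 201.1 / 27.5
= 7.313 mm^3/m

7.313 mm^3/m


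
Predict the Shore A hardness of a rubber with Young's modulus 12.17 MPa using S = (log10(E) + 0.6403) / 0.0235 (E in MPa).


log10(E) = 0.0235*S - 0.6403  =>  S = (log10(E) + 0.6403) / 0.0235
log10(12.17) = 1.085291
S = (1.085291 + 0.6403) / 0.0235 = 1.725591 / 0.0235
S = 73.4

Shore A = 73.4


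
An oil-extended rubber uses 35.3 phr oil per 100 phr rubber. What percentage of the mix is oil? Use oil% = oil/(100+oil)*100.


Oil % = oil / (100 + oil) * 100
= 35.3 / (100 + 35.3) * 100
= 35.3 / 135.3 * 100
= 26.09%

26.09%


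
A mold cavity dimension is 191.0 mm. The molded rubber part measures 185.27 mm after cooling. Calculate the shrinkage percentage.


Shrinkage = (mold - part) / mold * 100
= (191.0 - 185.27) / 191.0 * 100
= 5.73 / 191.0 * 100
= 3.0%

3.0%


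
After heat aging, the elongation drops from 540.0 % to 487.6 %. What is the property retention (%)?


Retention = aged / original * 100
= 487.6 / 540.0 * 100
= 90.3%

90.3%


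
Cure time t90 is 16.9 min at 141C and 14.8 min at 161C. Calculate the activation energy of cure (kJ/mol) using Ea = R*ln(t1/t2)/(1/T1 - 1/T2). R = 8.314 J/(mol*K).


T1 = 414.15 K, T2 = 434.15 K
1/T1 - 1/T2 = 1.1123e-04
ln(t1/t2) = ln(16.9/14.8) = 0.1327
Ea = 8.314 * 0.1327 / 1.1123e-04 = 9917.5418 J/mol
Ea = 9.92 kJ/mol

9.92 kJ/mol


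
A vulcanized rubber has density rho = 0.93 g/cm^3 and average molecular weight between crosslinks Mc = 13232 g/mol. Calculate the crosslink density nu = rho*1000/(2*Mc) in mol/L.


nu = rho * 1000 / (2 * Mc)
nu = 0.93 * 1000 / (2 * 13232)
nu = 930.0 / 26464
nu = 0.0351 mol/L

0.0351 mol/L


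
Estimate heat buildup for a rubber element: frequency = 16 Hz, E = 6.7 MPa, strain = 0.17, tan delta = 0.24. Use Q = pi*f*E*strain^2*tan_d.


Q = pi * f * E * strain^2 * tan_d
= pi * 16 * 6.7 * 0.17^2 * 0.24
= pi * 16 * 6.7 * 0.0289 * 0.24
= 2.3359

Q = 2.3359


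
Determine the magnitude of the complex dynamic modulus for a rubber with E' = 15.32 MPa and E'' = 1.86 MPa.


|E*| = sqrt(E'^2 + E''^2)
= sqrt(15.32^2 + 1.86^2)
= sqrt(234.7024 + 3.4596)
= 15.432 MPa

15.432 MPa


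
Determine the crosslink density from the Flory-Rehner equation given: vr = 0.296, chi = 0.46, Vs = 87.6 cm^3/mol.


ln(1 - vr) = ln(1 - 0.296) = -0.3510
Numerator = -((-0.3510) + 0.296 + 0.46 * 0.296^2) = 0.0147
Denominator = 87.6 * (0.296^(1/3) - 0.296/2) = 45.4157
nu = 0.0147 / 45.4157 = 3.2309e-04 mol/cm^3

3.2309e-04 mol/cm^3


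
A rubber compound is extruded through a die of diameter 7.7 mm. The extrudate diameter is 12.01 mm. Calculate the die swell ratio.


Die swell ratio = D_extrudate / D_die
= 12.01 / 7.7
= 1.56

Die swell = 1.56


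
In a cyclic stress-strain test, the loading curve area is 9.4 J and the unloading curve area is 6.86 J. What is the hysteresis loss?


Hysteresis loss = loading - unloading
= 9.4 - 6.86
= 2.54 J

2.54 J


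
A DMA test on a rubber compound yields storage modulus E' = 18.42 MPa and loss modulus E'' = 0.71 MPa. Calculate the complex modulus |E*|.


|E*| = sqrt(E'^2 + E''^2)
= sqrt(18.42^2 + 0.71^2)
= sqrt(339.2964 + 0.5041)
= 18.434 MPa

18.434 MPa


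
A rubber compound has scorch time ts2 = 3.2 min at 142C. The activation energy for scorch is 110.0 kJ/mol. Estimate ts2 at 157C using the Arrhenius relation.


Convert temperatures: T1 = 142 + 273.15 = 415.15 K, T2 = 157 + 273.15 = 430.15 K
ts2_new = 3.2 * exp(110000 / 8.314 * (1/430.15 - 1/415.15))
1/T2 - 1/T1 = -8.3997e-05
ts2_new = 1.05 min

1.05 min


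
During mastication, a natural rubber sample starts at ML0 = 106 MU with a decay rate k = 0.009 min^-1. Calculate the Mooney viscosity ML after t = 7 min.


ML = ML0 * exp(-k * t)
ML = 106 * exp(-0.009 * 7)
ML = 106 * 0.9389
ML = 99.53 MU

99.53 MU


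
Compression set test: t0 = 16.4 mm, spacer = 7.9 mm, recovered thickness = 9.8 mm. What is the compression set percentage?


CS = (t0 - recovered) / (t0 - ts) * 100
= (16.4 - 9.8) / (16.4 - 7.9) * 100
= 6.6 / 8.5 * 100
= 77.6%

77.6%


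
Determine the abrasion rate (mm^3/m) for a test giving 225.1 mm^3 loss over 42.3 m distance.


Rate = volume_loss / distance
= 225.1 / 42.3
= 5.322 mm^3/m

5.322 mm^3/m


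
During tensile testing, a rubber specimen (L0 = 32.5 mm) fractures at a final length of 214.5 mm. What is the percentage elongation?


Elongation = (Lf - L0) / L0 * 100
= (214.5 - 32.5) / 32.5 * 100
= 182.0 / 32.5 * 100
= 560.0%

560.0%


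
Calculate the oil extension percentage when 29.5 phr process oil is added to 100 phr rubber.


Oil % = oil / (100 + oil) * 100
= 29.5 / (100 + 29.5) * 100
= 29.5 / 129.5 * 100
= 22.78%

22.78%


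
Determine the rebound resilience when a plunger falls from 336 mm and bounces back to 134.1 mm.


Resilience = h_rebound / h_drop * 100
= 134.1 / 336 * 100
= 39.9%

39.9%


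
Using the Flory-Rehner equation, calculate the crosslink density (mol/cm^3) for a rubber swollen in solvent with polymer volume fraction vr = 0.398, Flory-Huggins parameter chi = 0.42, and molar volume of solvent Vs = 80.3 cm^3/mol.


ln(1 - vr) = ln(1 - 0.398) = -0.5075
Numerator = -((-0.5075) + 0.398 + 0.42 * 0.398^2) = 0.0430
Denominator = 80.3 * (0.398^(1/3) - 0.398/2) = 43.0871
nu = 0.0430 / 43.0871 = 9.9724e-04 mol/cm^3

9.9724e-04 mol/cm^3


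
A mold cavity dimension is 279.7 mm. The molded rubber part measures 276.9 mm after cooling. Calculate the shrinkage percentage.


Shrinkage = (mold - part) / mold * 100
= (279.7 - 276.9) / 279.7 * 100
= 2.8 / 279.7 * 100
= 1.0%

1.0%


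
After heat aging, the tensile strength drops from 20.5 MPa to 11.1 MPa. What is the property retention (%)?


Retention = aged / original * 100
= 11.1 / 20.5 * 100
= 54.1%

54.1%


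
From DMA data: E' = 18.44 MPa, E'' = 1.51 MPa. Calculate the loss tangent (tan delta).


tan delta = E'' / E'
= 1.51 / 18.44
= 0.0819

tan delta = 0.0819


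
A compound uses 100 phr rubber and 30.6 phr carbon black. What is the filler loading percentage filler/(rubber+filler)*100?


Filler % = filler / (rubber + filler) * 100
= 30.6 / (100 + 30.6) * 100
= 30.6 / 130.6 * 100
= 23.43%

23.43%


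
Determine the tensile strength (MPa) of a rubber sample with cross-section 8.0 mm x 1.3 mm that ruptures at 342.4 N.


Area = width * thickness = 8.0 * 1.3 = 10.4 mm^2
TS = force / area = 342.4 / 10.4 = 32.92 MPa

32.92 MPa


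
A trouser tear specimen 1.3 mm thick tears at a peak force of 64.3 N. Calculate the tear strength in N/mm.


Tear strength = force / thickness
= 64.3 / 1.3
= 49.46 N/mm

49.46 N/mm


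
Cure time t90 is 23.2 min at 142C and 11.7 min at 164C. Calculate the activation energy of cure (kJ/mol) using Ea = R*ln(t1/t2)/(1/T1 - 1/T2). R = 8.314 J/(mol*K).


T1 = 415.15 K, T2 = 437.15 K
1/T1 - 1/T2 = 1.2122e-04
ln(t1/t2) = ln(23.2/11.7) = 0.6846
Ea = 8.314 * 0.6846 / 1.2122e-04 = 46950.1046 J/mol
Ea = 46.95 kJ/mol

46.95 kJ/mol


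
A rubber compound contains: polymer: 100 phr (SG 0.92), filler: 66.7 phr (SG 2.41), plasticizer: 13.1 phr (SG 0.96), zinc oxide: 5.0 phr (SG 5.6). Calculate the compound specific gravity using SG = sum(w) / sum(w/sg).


Sum of weights = 184.8
Volume contributions:
  polymer: 100/0.92 = 108.6957
  filler: 66.7/2.41 = 27.6763
  plasticizer: 13.1/0.96 = 13.6458
  zinc oxide: 5.0/5.6 = 0.8929
Sum of volumes = 150.9107
SG = 184.8 / 150.9107 = 1.225

SG = 1.225


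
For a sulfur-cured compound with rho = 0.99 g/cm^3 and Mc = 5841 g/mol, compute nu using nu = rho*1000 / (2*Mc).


nu = rho * 1000 / (2 * Mc)
nu = 0.99 * 1000 / (2 * 5841)
nu = 990.0 / 11682
nu = 0.0847 mol/L

0.0847 mol/L


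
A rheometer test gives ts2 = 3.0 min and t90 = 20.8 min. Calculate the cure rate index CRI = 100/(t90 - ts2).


CRI = 100 / (t90 - ts2)
= 100 / (20.8 - 3.0)
= 100 / 17.8
= 5.62 min^-1

5.62 min^-1


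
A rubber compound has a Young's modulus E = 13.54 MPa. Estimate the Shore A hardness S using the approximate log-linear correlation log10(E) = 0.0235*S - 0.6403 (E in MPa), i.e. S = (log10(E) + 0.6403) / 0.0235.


log10(E) = 0.0235*S - 0.6403  =>  S = (log10(E) + 0.6403) / 0.0235
log10(13.54) = 1.131619
S = (1.131619 + 0.6403) / 0.0235 = 1.771919 / 0.0235
S = 75.4

Shore A = 75.4


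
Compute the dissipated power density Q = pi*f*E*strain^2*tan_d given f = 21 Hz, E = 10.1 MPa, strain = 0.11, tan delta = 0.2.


Q = pi * f * E * strain^2 * tan_d
= pi * 21 * 10.1 * 0.11^2 * 0.2
= pi * 21 * 10.1 * 0.0121 * 0.2
= 1.6125

Q = 1.6125


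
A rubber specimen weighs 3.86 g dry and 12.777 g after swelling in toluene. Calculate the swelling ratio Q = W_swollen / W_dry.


Q = W_swollen / W_dry
Q = 12.777 / 3.86
Q = 3.31

Q = 3.31


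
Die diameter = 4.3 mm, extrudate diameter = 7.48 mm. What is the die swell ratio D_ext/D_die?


Die swell ratio = D_extrudate / D_die
= 7.48 / 4.3
= 1.74

Die swell = 1.74


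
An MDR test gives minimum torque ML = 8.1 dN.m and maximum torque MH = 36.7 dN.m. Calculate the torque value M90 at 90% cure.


M90 = ML + 0.9 * (MH - ML)
M90 = 8.1 + 0.9 * (36.7 - 8.1)
M90 = 8.1 + 0.9 * 28.6
M90 = 33.84 dN.m

33.84 dN.m


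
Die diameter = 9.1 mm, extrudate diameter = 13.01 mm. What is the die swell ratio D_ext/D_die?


Die swell ratio = D_extrudate / D_die
= 13.01 / 9.1
= 1.43

Die swell = 1.43


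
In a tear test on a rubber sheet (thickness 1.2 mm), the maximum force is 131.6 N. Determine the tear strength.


Tear strength = force / thickness
= 131.6 / 1.2
= 109.67 N/mm

109.67 N/mm


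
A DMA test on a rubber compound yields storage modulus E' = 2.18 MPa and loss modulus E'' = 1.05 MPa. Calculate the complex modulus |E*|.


|E*| = sqrt(E'^2 + E''^2)
= sqrt(2.18^2 + 1.05^2)
= sqrt(4.7524 + 1.1025)
= 2.42 MPa

2.42 MPa


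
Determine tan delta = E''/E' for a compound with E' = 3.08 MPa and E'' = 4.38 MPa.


tan delta = E'' / E'
= 4.38 / 3.08
= 1.4221

tan delta = 1.4221


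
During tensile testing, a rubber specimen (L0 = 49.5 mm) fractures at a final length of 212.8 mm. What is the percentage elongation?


Elongation = (Lf - L0) / L0 * 100
= (212.8 - 49.5) / 49.5 * 100
= 163.3 / 49.5 * 100
= 329.9%

329.9%


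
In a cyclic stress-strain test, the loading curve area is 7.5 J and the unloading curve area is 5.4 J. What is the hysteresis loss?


Hysteresis loss = loading - unloading
= 7.5 - 5.4
= 2.1 J

2.1 J


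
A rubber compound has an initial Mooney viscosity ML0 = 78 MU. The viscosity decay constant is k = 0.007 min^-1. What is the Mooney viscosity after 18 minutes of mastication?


ML = ML0 * exp(-k * t)
ML = 78 * exp(-0.007 * 18)
ML = 78 * 0.8816
ML = 68.77 MU

68.77 MU


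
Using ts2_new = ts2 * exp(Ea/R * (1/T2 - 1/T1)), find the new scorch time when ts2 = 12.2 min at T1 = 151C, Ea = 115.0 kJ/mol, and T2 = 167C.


Convert temperatures: T1 = 151 + 273.15 = 424.15 K, T2 = 167 + 273.15 = 440.15 K
ts2_new = 12.2 * exp(115000 / 8.314 * (1/440.15 - 1/424.15))
1/T2 - 1/T1 = -8.5704e-05
ts2_new = 3.73 min

3.73 min


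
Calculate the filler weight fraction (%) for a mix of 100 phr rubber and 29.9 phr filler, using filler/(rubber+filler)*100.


Filler % = filler / (rubber + filler) * 100
= 29.9 / (100 + 29.9) * 100
= 29.9 / 129.9 * 100
= 23.02%

23.02%


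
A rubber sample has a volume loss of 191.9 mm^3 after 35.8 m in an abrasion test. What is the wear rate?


Rate = volume_loss / distance
= 191.9 / 35.8
= 5.36 mm^3/m

5.36 mm^3/m


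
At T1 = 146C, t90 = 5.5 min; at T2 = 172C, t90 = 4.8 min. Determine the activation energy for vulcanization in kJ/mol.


T1 = 419.15 K, T2 = 445.15 K
1/T1 - 1/T2 = 1.3935e-04
ln(t1/t2) = ln(5.5/4.8) = 0.1361
Ea = 8.314 * 0.1361 / 1.3935e-04 = 8122.1929 J/mol
Ea = 8.12 kJ/mol

8.12 kJ/mol


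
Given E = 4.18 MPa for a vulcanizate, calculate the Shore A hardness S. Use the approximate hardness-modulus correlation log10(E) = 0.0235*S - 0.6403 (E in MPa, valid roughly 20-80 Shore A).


log10(E) = 0.0235*S - 0.6403  =>  S = (log10(E) + 0.6403) / 0.0235
log10(4.18) = 0.621176
S = (0.621176 + 0.6403) / 0.0235 = 1.261476 / 0.0235
S = 53.7

Shore A = 53.7


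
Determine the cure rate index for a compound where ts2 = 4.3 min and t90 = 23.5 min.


CRI = 100 / (t90 - ts2)
= 100 / (23.5 - 4.3)
= 100 / 19.2
= 5.21 min^-1

5.21 min^-1


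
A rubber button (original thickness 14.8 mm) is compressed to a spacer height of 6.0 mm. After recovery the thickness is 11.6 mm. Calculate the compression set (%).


CS = (t0 - recovered) / (t0 - ts) * 100
= (14.8 - 11.6) / (14.8 - 6.0) * 100
= 3.2 / 8.8 * 100
= 36.4%

36.4%


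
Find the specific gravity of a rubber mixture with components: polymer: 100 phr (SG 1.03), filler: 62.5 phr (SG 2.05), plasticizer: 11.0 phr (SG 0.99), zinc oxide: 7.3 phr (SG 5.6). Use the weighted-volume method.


Sum of weights = 180.8
Volume contributions:
  polymer: 100/1.03 = 97.0874
  filler: 62.5/2.05 = 30.4878
  plasticizer: 11.0/0.99 = 11.1111
  zinc oxide: 7.3/5.6 = 1.3036
Sum of volumes = 139.9899
SG = 180.8 / 139.9899 = 1.292

SG = 1.292


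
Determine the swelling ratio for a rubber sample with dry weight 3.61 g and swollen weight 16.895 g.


Q = W_swollen / W_dry
Q = 16.895 / 3.61
Q = 4.68

Q = 4.68


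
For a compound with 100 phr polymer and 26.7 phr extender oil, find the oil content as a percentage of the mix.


Oil % = oil / (100 + oil) * 100
= 26.7 / (100 + 26.7) * 100
= 26.7 / 126.7 * 100
= 21.07%

21.07%


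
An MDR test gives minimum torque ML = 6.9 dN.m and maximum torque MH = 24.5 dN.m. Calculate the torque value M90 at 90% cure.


M90 = ML + 0.9 * (MH - ML)
M90 = 6.9 + 0.9 * (24.5 - 6.9)
M90 = 6.9 + 0.9 * 17.6
M90 = 22.74 dN.m

22.74 dN.m


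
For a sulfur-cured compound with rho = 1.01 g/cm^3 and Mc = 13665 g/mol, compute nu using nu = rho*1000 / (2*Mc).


nu = rho * 1000 / (2 * Mc)
nu = 1.01 * 1000 / (2 * 13665)
nu = 1010.0 / 27330
nu = 0.0370 mol/L

0.0370 mol/L


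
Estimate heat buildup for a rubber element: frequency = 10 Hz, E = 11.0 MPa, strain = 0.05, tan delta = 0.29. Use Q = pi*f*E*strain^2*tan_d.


Q = pi * f * E * strain^2 * tan_d
= pi * 10 * 11.0 * 0.05^2 * 0.29
= pi * 10 * 11.0 * 0.0025 * 0.29
= 0.2505

Q = 0.2505


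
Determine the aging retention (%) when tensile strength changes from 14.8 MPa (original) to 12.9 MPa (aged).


Retention = aged / original * 100
= 12.9 / 14.8 * 100
= 87.2%

87.2%


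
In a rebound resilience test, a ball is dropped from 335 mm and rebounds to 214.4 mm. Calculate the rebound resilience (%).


Resilience = h_rebound / h_drop * 100
= 214.4 / 335 * 100
= 64.0%

64.0%


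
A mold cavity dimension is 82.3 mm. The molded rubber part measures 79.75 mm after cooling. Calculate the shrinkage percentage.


Shrinkage = (mold - part) / mold * 100
= (82.3 - 79.75) / 82.3 * 100
= 2.55 / 82.3 * 100
= 3.1%

3.1%


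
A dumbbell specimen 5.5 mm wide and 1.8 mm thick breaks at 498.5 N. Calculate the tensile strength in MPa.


Area = width * thickness = 5.5 * 1.8 = 9.9 mm^2
TS = force / area = 498.5 / 9.9 = 50.35 MPa

50.35 MPa


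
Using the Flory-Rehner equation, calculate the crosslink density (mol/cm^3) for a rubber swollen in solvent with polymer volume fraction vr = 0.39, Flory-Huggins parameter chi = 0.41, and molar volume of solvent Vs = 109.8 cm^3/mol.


ln(1 - vr) = ln(1 - 0.39) = -0.4943
Numerator = -((-0.4943) + 0.39 + 0.41 * 0.39^2) = 0.0419
Denominator = 109.8 * (0.39^(1/3) - 0.39/2) = 58.8105
nu = 0.0419 / 58.8105 = 7.1306e-04 mol/cm^3

7.1306e-04 mol/cm^3


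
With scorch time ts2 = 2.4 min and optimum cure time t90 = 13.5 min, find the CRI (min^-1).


CRI = 100 / (t90 - ts2)
= 100 / (13.5 - 2.4)
= 100 / 11.1
= 9.01 min^-1

9.01 min^-1


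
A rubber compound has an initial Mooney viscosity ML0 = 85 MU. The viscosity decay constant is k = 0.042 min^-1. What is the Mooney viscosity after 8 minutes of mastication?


ML = ML0 * exp(-k * t)
ML = 85 * exp(-0.042 * 8)
ML = 85 * 0.7146
ML = 60.74 MU

60.74 MU


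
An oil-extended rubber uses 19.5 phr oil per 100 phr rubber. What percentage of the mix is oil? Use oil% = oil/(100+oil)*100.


Oil % = oil / (100 + oil) * 100
= 19.5 / (100 + 19.5) * 100
= 19.5 / 119.5 * 100
= 16.32%

16.32%


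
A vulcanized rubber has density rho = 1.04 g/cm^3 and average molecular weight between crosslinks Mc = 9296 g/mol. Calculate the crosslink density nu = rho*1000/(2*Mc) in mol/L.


nu = rho * 1000 / (2 * Mc)
nu = 1.04 * 1000 / (2 * 9296)
nu = 1040.0 / 18592
nu = 0.0559 mol/L

0.0559 mol/L


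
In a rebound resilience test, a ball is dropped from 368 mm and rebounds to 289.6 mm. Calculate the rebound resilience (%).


Resilience = h_rebound / h_drop * 100
= 289.6 / 368 * 100
= 78.7%

78.7%


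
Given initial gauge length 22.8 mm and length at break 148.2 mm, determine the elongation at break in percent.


Elongation = (Lf - L0) / L0 * 100
= (148.2 - 22.8) / 22.8 * 100
= 125.4 / 22.8 * 100
= 550.0%

550.0%


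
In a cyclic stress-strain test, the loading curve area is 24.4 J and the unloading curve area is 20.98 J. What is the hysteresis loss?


Hysteresis loss = loading - unloading
= 24.4 - 20.98
= 3.42 J

3.42 J


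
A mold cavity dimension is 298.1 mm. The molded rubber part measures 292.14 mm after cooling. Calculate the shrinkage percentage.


Shrinkage = (mold - part) / mold * 100
= (298.1 - 292.14) / 298.1 * 100
= 5.96 / 298.1 * 100
= 2.0%

2.0%


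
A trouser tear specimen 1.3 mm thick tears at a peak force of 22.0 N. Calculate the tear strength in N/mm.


Tear strength = force / thickness
= 22.0 / 1.3
= 16.92 N/mm

16.92 N/mm


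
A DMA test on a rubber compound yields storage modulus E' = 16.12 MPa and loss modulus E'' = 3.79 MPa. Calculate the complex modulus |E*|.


|E*| = sqrt(E'^2 + E''^2)
= sqrt(16.12^2 + 3.79^2)
= sqrt(259.8544 + 14.3641)
= 16.56 MPa

16.56 MPa


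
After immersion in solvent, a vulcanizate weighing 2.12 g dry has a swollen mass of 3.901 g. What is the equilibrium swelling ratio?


Q = W_swollen / W_dry
Q = 3.901 / 2.12
Q = 1.84

Q = 1.84


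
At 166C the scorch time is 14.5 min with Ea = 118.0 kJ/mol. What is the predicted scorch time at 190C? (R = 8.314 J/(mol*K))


Convert temperatures: T1 = 166 + 273.15 = 439.15 K, T2 = 190 + 273.15 = 463.15 K
ts2_new = 14.5 * exp(118000 / 8.314 * (1/463.15 - 1/439.15))
1/T2 - 1/T1 = -1.1800e-04
ts2_new = 2.72 min

2.72 min


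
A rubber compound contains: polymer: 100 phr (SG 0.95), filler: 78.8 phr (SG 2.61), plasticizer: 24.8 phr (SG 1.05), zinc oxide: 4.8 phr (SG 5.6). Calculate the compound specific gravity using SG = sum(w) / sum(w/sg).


Sum of weights = 208.4
Volume contributions:
  polymer: 100/0.95 = 105.2632
  filler: 78.8/2.61 = 30.1916
  plasticizer: 24.8/1.05 = 23.6190
  zinc oxide: 4.8/5.6 = 0.8571
Sum of volumes = 159.9309
SG = 208.4 / 159.9309 = 1.303

SG = 1.303


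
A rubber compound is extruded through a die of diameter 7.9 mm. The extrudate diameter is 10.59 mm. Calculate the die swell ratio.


Die swell ratio = D_extrudate / D_die
= 10.59 / 7.9
= 1.341

Die swell = 1.341


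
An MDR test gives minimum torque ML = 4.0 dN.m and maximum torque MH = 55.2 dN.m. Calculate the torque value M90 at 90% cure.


M90 = ML + 0.9 * (MH - ML)
M90 = 4.0 + 0.9 * (55.2 - 4.0)
M90 = 4.0 + 0.9 * 51.2
M90 = 50.08 dN.m

50.08 dN.m


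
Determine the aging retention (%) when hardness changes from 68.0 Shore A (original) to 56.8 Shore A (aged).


Retention = aged / original * 100
= 56.8 / 68.0 * 100
= 83.5%

83.5%


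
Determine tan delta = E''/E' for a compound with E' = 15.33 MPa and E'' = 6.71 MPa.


tan delta = E'' / E'
= 6.71 / 15.33
= 0.4377

tan delta = 0.4377


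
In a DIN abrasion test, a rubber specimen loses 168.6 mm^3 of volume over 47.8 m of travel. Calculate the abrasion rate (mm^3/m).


Rate = volume_loss / distance
= 168.6 / 47.8
= 3.527 mm^3/m

3.527 mm^3/m


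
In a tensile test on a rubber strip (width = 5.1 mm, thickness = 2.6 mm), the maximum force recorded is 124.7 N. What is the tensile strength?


Area = width * thickness = 5.1 * 2.6 = 13.26 mm^2
TS = force / area = 124.7 / 13.26 = 9.4 MPa

9.4 MPa


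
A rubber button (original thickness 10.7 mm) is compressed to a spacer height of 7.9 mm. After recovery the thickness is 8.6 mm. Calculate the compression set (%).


CS = (t0 - recovered) / (t0 - ts) * 100
= (10.7 - 8.6) / (10.7 - 7.9) * 100
= 2.1 / 2.8 * 100
= 75.0%

75.0%


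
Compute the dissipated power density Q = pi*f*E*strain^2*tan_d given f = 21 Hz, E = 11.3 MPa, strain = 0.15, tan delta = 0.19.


Q = pi * f * E * strain^2 * tan_d
= pi * 21 * 11.3 * 0.15^2 * 0.19
= pi * 21 * 11.3 * 0.0225 * 0.19
= 3.1870

Q = 3.1870


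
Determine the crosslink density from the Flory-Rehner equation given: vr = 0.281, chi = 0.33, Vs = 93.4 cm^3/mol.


ln(1 - vr) = ln(1 - 0.281) = -0.3299
Numerator = -((-0.3299) + 0.281 + 0.33 * 0.281^2) = 0.0228
Denominator = 93.4 * (0.281^(1/3) - 0.281/2) = 48.0535
nu = 0.0228 / 48.0535 = 4.7524e-04 mol/cm^3

4.7524e-04 mol/cm^3


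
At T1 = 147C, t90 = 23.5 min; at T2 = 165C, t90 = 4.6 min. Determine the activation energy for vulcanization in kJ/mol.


T1 = 420.15 K, T2 = 438.15 K
1/T1 - 1/T2 = 9.7779e-05
ln(t1/t2) = ln(23.5/4.6) = 1.6309
Ea = 8.314 * 1.6309 / 9.7779e-05 = 138676.7898 J/mol
Ea = 138.68 kJ/mol

138.68 kJ/mol


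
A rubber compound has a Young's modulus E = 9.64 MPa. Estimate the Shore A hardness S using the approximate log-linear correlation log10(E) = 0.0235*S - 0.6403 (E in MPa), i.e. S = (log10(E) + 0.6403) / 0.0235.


log10(E) = 0.0235*S - 0.6403  =>  S = (log10(E) + 0.6403) / 0.0235
log10(9.64) = 0.984077
S = (0.984077 + 0.6403) / 0.0235 = 1.624377 / 0.0235
S = 69.1

Shore A = 69.1


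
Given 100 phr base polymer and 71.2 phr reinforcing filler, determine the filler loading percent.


Filler % = filler / (rubber + filler) * 100
= 71.2 / (100 + 71.2) * 100
= 71.2 / 171.2 * 100
= 41.59%

41.59%


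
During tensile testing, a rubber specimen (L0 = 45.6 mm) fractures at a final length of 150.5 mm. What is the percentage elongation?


Elongation = (Lf - L0) / L0 * 100
= (150.5 - 45.6) / 45.6 * 100
= 104.9 / 45.6 * 100
= 230.0%

230.0%


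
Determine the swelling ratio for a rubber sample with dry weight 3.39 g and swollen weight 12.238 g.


Q = W_swollen / W_dry
Q = 12.238 / 3.39
Q = 3.61

Q = 3.61


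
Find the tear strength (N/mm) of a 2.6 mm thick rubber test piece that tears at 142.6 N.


Tear strength = force / thickness
= 142.6 / 2.6
= 54.85 N/mm

54.85 N/mm


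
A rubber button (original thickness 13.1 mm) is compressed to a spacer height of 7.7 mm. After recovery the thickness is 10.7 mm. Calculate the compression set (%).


CS = (t0 - recovered) / (t0 - ts) * 100
= (13.1 - 10.7) / (13.1 - 7.7) * 100
= 2.4 / 5.4 * 100
= 44.4%

44.4%


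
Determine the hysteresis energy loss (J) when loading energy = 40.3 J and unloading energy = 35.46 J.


Hysteresis loss = loading - unloading
= 40.3 - 35.46
= 4.84 J

4.84 J


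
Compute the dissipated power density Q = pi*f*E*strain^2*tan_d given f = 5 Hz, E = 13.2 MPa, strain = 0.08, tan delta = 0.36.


Q = pi * f * E * strain^2 * tan_d
= pi * 5 * 13.2 * 0.08^2 * 0.36
= pi * 5 * 13.2 * 0.0064 * 0.36
= 0.4777

Q = 0.4777


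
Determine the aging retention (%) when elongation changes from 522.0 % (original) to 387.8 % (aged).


Retention = aged / original * 100
= 387.8 / 522.0 * 100
= 74.3%

74.3%


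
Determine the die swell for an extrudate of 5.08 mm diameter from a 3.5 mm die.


Die swell ratio = D_extrudate / D_die
= 5.08 / 3.5
= 1.451

Die swell = 1.451


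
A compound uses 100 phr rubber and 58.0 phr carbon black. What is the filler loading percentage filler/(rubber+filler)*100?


Filler % = filler / (rubber + filler) * 100
= 58.0 / (100 + 58.0) * 100
= 58.0 / 158.0 * 100
= 36.71%

36.71%


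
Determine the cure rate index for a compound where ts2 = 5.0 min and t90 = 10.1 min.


CRI = 100 / (t90 - ts2)
= 100 / (10.1 - 5.0)
= 100 / 5.1
= 19.61 min^-1

19.61 min^-1


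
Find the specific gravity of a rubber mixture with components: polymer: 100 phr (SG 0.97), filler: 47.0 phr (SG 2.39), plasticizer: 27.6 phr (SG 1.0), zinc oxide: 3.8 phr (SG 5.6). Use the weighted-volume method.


Sum of weights = 178.4
Volume contributions:
  polymer: 100/0.97 = 103.0928
  filler: 47.0/2.39 = 19.6653
  plasticizer: 27.6/1.0 = 27.6000
  zinc oxide: 3.8/5.6 = 0.6786
Sum of volumes = 151.0366
SG = 178.4 / 151.0366 = 1.181

SG = 1.181


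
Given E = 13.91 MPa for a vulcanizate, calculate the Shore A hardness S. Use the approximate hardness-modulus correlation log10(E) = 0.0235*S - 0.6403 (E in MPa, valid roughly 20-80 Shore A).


log10(E) = 0.0235*S - 0.6403  =>  S = (log10(E) + 0.6403) / 0.0235
log10(13.91) = 1.143327
S = (1.143327 + 0.6403) / 0.0235 = 1.783627 / 0.0235
S = 75.9

Shore A = 75.9


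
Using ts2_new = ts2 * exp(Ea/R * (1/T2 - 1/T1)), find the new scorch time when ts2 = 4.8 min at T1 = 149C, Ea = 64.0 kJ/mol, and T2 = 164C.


Convert temperatures: T1 = 149 + 273.15 = 422.15 K, T2 = 164 + 273.15 = 437.15 K
ts2_new = 4.8 * exp(64000 / 8.314 * (1/437.15 - 1/422.15))
1/T2 - 1/T1 = -8.1282e-05
ts2_new = 2.57 min

2.57 min


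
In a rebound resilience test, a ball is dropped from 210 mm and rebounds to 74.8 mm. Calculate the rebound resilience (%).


Resilience = h_rebound / h_drop * 100
= 74.8 / 210 * 100
= 35.6%

35.6%


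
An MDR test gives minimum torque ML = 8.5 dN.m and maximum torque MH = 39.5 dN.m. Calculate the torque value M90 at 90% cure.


M90 = ML + 0.9 * (MH - ML)
M90 = 8.5 + 0.9 * (39.5 - 8.5)
M90 = 8.5 + 0.9 * 31.0
M90 = 36.4 dN.m

36.4 dN.m


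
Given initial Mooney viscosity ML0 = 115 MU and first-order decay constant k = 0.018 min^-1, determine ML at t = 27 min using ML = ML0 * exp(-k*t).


ML = ML0 * exp(-k * t)
ML = 115 * exp(-0.018 * 27)
ML = 115 * 0.6151
ML = 70.73 MU

70.73 MU


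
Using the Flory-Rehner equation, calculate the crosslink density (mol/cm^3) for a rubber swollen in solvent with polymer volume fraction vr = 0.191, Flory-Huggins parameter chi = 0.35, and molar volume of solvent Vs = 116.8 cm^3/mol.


ln(1 - vr) = ln(1 - 0.191) = -0.2120
Numerator = -((-0.2120) + 0.191 + 0.35 * 0.191^2) = 0.0082
Denominator = 116.8 * (0.191^(1/3) - 0.191/2) = 56.1103
nu = 0.0082 / 56.1103 = 1.4593e-04 mol/cm^3

1.4593e-04 mol/cm^3


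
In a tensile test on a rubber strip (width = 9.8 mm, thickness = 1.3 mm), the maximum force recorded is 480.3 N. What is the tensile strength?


Area = width * thickness = 9.8 * 1.3 = 12.74 mm^2
TS = force / area = 480.3 / 12.74 = 37.7 MPa

37.7 MPa


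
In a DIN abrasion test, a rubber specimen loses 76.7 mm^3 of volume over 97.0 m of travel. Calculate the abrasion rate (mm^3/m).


Rate = volume_loss / distance
= 76.7 / 97.0
= 0.791 mm^3/m

0.791 mm^3/m


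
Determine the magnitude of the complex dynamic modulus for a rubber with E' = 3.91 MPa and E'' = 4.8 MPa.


|E*| = sqrt(E'^2 + E''^2)
= sqrt(3.91^2 + 4.8^2)
= sqrt(15.2881 + 23.0400)
= 6.191 MPa

6.191 MPa


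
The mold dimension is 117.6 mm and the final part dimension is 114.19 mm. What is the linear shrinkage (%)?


Shrinkage = (mold - part) / mold * 100
= (117.6 - 114.19) / 117.6 * 100
= 3.41 / 117.6 * 100
= 2.9%

2.9%


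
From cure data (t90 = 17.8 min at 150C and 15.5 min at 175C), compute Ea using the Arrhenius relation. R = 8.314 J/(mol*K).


T1 = 423.15 K, T2 = 448.15 K
1/T1 - 1/T2 = 1.3183e-04
ln(t1/t2) = ln(17.8/15.5) = 0.1384
Ea = 8.314 * 0.1384 / 1.3183e-04 = 8725.5617 J/mol
Ea = 8.73 kJ/mol

8.73 kJ/mol


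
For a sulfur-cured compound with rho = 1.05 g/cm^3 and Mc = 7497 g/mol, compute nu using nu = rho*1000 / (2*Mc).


nu = rho * 1000 / (2 * Mc)
nu = 1.05 * 1000 / (2 * 7497)
nu = 1050.0 / 14994
nu = 0.0700 mol/L

0.0700 mol/L


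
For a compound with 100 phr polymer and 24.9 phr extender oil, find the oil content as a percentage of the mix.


Oil % = oil / (100 + oil) * 100
= 24.9 / (100 + 24.9) * 100
= 24.9 / 124.9 * 100
= 19.94%

19.94%


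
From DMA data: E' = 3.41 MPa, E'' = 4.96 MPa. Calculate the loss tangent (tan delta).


tan delta = E'' / E'
= 4.96 / 3.41
= 1.4545

tan delta = 1.4545


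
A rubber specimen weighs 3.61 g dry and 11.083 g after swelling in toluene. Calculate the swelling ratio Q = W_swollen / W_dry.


Q = W_swollen / W_dry
Q = 11.083 / 3.61
Q = 3.07

Q = 3.07


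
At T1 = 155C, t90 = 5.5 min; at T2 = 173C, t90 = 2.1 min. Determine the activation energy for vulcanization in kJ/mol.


T1 = 428.15 K, T2 = 446.15 K
1/T1 - 1/T2 = 9.4231e-05
ln(t1/t2) = ln(5.5/2.1) = 0.9628
Ea = 8.314 * 0.9628 / 9.4231e-05 = 84948.4170 J/mol
Ea = 84.95 kJ/mol

84.95 kJ/mol


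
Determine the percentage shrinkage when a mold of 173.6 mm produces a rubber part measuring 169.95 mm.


Shrinkage = (mold - part) / mold * 100
= (173.6 - 169.95) / 173.6 * 100
= 3.65 / 173.6 * 100
= 2.1%

2.1%


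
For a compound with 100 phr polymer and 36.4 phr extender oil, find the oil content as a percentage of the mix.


Oil % = oil / (100 + oil) * 100
= 36.4 / (100 + 36.4) * 100
= 36.4 / 136.4 * 100
= 26.69%

26.69%


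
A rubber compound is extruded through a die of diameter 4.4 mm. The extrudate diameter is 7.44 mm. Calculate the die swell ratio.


Die swell ratio = D_extrudate / D_die
= 7.44 / 4.4
= 1.691

Die swell = 1.691


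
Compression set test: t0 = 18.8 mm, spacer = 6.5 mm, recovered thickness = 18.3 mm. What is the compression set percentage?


CS = (t0 - recovered) / (t0 - ts) * 100
= (18.8 - 18.3) / (18.8 - 6.5) * 100
= 0.5 / 12.3 * 100
= 4.1%

4.1%


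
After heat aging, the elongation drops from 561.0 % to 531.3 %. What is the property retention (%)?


Retention = aged / original * 100
= 531.3 / 561.0 * 100
= 94.7%

94.7%


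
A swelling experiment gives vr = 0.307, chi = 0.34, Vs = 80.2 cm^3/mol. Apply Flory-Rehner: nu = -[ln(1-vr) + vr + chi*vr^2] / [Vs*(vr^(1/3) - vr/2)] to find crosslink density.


ln(1 - vr) = ln(1 - 0.307) = -0.3667
Numerator = -((-0.3667) + 0.307 + 0.34 * 0.307^2) = 0.0277
Denominator = 80.2 * (0.307^(1/3) - 0.307/2) = 41.7922
nu = 0.0277 / 41.7922 = 6.6234e-04 mol/cm^3

6.6234e-04 mol/cm^3


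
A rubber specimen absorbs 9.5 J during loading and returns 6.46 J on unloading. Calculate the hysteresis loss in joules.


Hysteresis loss = loading - unloading
= 9.5 - 6.46
= 3.04 J

3.04 J


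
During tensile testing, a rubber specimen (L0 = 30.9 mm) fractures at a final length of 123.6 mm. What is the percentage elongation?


Elongation = (Lf - L0) / L0 * 100
= (123.6 - 30.9) / 30.9 * 100
= 92.7 / 30.9 * 100
= 300.0%

300.0%


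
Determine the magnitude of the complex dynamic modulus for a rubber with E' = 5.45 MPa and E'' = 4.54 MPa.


|E*| = sqrt(E'^2 + E''^2)
= sqrt(5.45^2 + 4.54^2)
= sqrt(29.7025 + 20.6116)
= 7.093 MPa

7.093 MPa


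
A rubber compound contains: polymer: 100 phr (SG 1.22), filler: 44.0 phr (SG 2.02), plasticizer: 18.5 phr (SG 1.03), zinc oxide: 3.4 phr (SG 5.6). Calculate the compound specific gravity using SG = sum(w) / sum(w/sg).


Sum of weights = 165.9
Volume contributions:
  polymer: 100/1.22 = 81.9672
  filler: 44.0/2.02 = 21.7822
  plasticizer: 18.5/1.03 = 17.9612
  zinc oxide: 3.4/5.6 = 0.6071
Sum of volumes = 122.3177
SG = 165.9 / 122.3177 = 1.356

SG = 1.356


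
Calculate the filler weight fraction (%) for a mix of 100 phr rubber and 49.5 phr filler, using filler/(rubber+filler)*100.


Filler % = filler / (rubber + filler) * 100
= 49.5 / (100 + 49.5) * 100
= 49.5 / 149.5 * 100
= 33.11%

33.11%


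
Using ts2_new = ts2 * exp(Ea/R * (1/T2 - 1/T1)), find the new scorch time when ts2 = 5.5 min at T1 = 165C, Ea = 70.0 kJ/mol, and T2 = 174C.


Convert temperatures: T1 = 165 + 273.15 = 438.15 K, T2 = 174 + 273.15 = 447.15 K
ts2_new = 5.5 * exp(70000 / 8.314 * (1/447.15 - 1/438.15))
1/T2 - 1/T1 = -4.5937e-05
ts2_new = 3.74 min

3.74 min


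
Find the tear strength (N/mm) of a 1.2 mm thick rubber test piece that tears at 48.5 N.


Tear strength = force / thickness
= 48.5 / 1.2
= 40.42 N/mm

40.42 N/mm


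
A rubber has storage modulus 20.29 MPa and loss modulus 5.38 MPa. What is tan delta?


tan delta = E'' / E'
= 5.38 / 20.29
= 0.2652

tan delta = 0.2652


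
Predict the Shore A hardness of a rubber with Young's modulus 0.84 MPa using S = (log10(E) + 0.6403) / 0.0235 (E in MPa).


log10(E) = 0.0235*S - 0.6403  =>  S = (log10(E) + 0.6403) / 0.0235
log10(0.84) = -0.075721
S = (-0.075721 + 0.6403) / 0.0235 = 0.564579 / 0.0235
S = 24.0

Shore A = 24.0


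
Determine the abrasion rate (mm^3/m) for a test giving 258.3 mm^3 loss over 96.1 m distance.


Rate = volume_loss / distance
= 258.3 / 96.1
= 2.688 mm^3/m

2.688 mm^3/m


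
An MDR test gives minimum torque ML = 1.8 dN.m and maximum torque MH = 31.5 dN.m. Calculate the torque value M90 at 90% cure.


M90 = ML + 0.9 * (MH - ML)
M90 = 1.8 + 0.9 * (31.5 - 1.8)
M90 = 1.8 + 0.9 * 29.7
M90 = 28.53 dN.m

28.53 dN.m


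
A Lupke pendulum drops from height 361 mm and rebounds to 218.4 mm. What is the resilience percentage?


Resilience = h_rebound / h_drop * 100
= 218.4 / 361 * 100
= 60.5%

60.5%


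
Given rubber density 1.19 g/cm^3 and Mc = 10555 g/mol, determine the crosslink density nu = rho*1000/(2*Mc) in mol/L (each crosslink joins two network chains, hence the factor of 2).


nu = rho * 1000 / (2 * Mc)
nu = 1.19 * 1000 / (2 * 10555)
nu = 1190.0 / 21110
nu = 0.0564 mol/L

0.0564 mol/L


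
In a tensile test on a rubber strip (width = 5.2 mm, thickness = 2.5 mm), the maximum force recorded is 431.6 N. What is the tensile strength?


Area = width * thickness = 5.2 * 2.5 = 13.0 mm^2
TS = force / area = 431.6 / 13.0 = 33.2 MPa

33.2 MPa


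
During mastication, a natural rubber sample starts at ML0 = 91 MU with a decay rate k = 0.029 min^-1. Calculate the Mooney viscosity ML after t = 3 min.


ML = ML0 * exp(-k * t)
ML = 91 * exp(-0.029 * 3)
ML = 91 * 0.9167
ML = 83.42 MU

83.42 MU


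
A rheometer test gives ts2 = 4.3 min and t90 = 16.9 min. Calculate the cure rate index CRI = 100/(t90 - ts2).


CRI = 100 / (t90 - ts2)
= 100 / (16.9 - 4.3)
= 100 / 12.6
= 7.94 min^-1

7.94 min^-1


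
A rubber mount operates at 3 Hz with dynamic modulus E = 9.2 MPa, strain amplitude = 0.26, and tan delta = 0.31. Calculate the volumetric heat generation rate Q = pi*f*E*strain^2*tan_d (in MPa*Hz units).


Q = pi * f * E * strain^2 * tan_d
= pi * 3 * 9.2 * 0.26^2 * 0.31
= pi * 3 * 9.2 * 0.0676 * 0.31
= 1.8171

Q = 1.8171


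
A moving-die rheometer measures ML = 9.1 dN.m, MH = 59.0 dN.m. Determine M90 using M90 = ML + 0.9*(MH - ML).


M90 = ML + 0.9 * (MH - ML)
M90 = 9.1 + 0.9 * (59.0 - 9.1)
M90 = 9.1 + 0.9 * 49.9
M90 = 54.01 dN.m

54.01 dN.m


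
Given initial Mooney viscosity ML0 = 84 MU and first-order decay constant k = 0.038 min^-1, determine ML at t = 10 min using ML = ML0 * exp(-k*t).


ML = ML0 * exp(-k * t)
ML = 84 * exp(-0.038 * 10)
ML = 84 * 0.6839
ML = 57.44 MU

57.44 MU


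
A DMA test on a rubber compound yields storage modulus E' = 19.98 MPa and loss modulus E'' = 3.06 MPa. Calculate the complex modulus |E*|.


|E*| = sqrt(E'^2 + E''^2)
= sqrt(19.98^2 + 3.06^2)
= sqrt(399.2004 + 9.3636)
= 20.213 MPa

20.213 MPa


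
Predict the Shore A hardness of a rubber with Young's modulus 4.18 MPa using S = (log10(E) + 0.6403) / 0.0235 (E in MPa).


log10(E) = 0.0235*S - 0.6403  =>  S = (log10(E) + 0.6403) / 0.0235
log10(4.18) = 0.621176
S = (0.621176 + 0.6403) / 0.0235 = 1.261476 / 0.0235
S = 53.7

Shore A = 53.7


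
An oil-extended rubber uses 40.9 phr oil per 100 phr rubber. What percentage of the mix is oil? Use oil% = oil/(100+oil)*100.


Oil % = oil / (100 + oil) * 100
= 40.9 / (100 + 40.9) * 100
= 40.9 / 140.9 * 100
= 29.03%

29.03%


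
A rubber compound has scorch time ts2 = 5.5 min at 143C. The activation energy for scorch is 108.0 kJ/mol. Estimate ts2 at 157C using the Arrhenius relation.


Convert temperatures: T1 = 143 + 273.15 = 416.15 K, T2 = 157 + 273.15 = 430.15 K
ts2_new = 5.5 * exp(108000 / 8.314 * (1/430.15 - 1/416.15))
1/T2 - 1/T1 = -7.8209e-05
ts2_new = 1.99 min

1.99 min


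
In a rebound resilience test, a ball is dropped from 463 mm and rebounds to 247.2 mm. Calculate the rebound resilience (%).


Resilience = h_rebound / h_drop * 100
= 247.2 / 463 * 100
= 53.4%

53.4%


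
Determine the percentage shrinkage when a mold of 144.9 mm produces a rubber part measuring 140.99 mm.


Shrinkage = (mold - part) / mold * 100
= (144.9 - 140.99) / 144.9 * 100
= 3.91 / 144.9 * 100
= 2.7%

2.7%


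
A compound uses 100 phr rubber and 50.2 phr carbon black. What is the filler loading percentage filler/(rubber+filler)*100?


Filler % = filler / (rubber + filler) * 100
= 50.2 / (100 + 50.2) * 100
= 50.2 / 150.2 * 100
= 33.42%

33.42%


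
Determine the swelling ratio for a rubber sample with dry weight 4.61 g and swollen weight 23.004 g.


Q = W_swollen / W_dry
Q = 23.004 / 4.61
Q = 4.99

Q = 4.99


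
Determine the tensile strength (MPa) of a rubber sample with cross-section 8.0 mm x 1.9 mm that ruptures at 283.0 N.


Area = width * thickness = 8.0 * 1.9 = 15.2 mm^2
TS = force / area = 283.0 / 15.2 = 18.62 MPa

18.62 MPa


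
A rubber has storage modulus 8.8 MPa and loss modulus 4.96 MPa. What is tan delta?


tan delta = E'' / E'
= 4.96 / 8.8
= 0.5636

tan delta = 0.5636


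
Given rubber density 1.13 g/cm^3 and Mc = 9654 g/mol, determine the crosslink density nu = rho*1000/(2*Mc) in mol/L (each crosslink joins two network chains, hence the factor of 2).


nu = rho * 1000 / (2 * Mc)
nu = 1.13 * 1000 / (2 * 9654)
nu = 1130.0 / 19308
nu = 0.0585 mol/L

0.0585 mol/L


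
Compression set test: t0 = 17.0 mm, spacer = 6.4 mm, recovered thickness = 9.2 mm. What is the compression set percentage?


CS = (t0 - recovered) / (t0 - ts) * 100
= (17.0 - 9.2) / (17.0 - 6.4) * 100
= 7.8 / 10.6 * 100
= 73.6%

73.6%
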